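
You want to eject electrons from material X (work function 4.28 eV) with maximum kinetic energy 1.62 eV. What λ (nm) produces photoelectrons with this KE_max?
210.14 nm

From Einstein's equation: KE_max = hc/λ - φ

Rearranging for λ:
hc/λ = KE_max + φ
λ = hc/(KE_max + φ)

Required photon energy:
E_photon = KE_max + φ = 1.62 + 4.28 = 5.90 eV

Required wavelength:
λ = hc/E_photon = (6.626×10⁻³⁴)(3×10⁸) / (5.90 × 1.602×10⁻¹⁹)
λ = 210.14 nm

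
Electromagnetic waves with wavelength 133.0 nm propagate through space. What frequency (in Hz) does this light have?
2.2541e+15 Hz

Using the wave equation: c = fλ

Solving for frequency:
f = c/λ = (3×10⁸ m/s) / (133.0×10⁻⁹ m)
f = 2.2541e+15 Hz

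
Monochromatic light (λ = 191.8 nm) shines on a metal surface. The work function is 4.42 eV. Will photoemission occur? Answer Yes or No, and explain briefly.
Yes

For photoemission, the photon energy must exceed the work function.

Photon energy: E = hc/λ = 6.4642 eV
Work function: φ = 4.42 eV

Since E_photon (6.4642 eV) > φ (4.42 eV), photoemission WILL occur.
The threshold wavelength is λ₀ = hc/φ = 280.5 nm.
Since 191.8 nm < 280.5 nm, the light has sufficient energy.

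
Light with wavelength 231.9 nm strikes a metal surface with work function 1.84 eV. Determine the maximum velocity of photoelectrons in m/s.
1.1106e+06 m/s

First, find the maximum kinetic energy:
E_photon = hc/λ = 5.3465 eV
KE_max = E_photon - φ = 5.3465 - 1.84 = 3.5065 eV

Convert to Joules: KE_max = 3.5065 × 1.602×10⁻¹⁹ J = 5.6180e-19 J

Then use KE = ½mv² to find velocity:
v = √(2·KE/m) = √(2 × 5.6180e-19 J / 9.109e-31 kg)
v = 1.1106e+06 m/s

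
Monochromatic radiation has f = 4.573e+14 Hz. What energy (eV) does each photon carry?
1.8912 eV

Using E = hf:

E = hf = (6.626×10⁻³⁴ J·s)(4.573e+14 Hz)
E = 1.8912 eV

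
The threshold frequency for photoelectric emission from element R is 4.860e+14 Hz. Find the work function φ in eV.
2.01 eV

At the threshold frequency, photon energy equals work function:
φ = hf₀

Calculating:
φ = (6.626×10⁻³⁴ J·s)(4.860e+14 Hz)
φ = 2.01 eV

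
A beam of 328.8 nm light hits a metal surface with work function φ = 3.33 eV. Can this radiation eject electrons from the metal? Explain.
Yes

For photoemission, the photon energy must exceed the work function.

Photon energy: E = hc/λ = 3.7708 eV
Work function: φ = 3.33 eV

Since E_photon (3.7708 eV) > φ (3.33 eV), photoemission WILL occur.
The threshold wavelength is λ₀ = hc/φ = 372.3 nm.
Since 328.8 nm < 372.3 nm, the light has sufficient energy.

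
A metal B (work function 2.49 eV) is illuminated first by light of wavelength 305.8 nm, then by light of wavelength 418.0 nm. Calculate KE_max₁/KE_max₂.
3.2857

Using Einstein's equation: KE_max = hc/λ - φ

For λ₁ = 305.8 nm:
E₁ = hc/λ₁ = 4.0544 eV
KE₁ = E₁ - φ = 4.0544 - 2.49 = 1.5644 eV

For λ₂ = 418.0 nm:
E₂ = hc/λ₂ = 2.9661 eV
KE₂ = E₂ - φ = 2.9661 - 2.49 = 0.4761 eV

Ratio: KE₁/KE₂ = 1.5644/0.4761 = 3.2857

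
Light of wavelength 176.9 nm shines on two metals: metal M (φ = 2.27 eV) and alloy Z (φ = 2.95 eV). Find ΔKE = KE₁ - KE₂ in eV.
0.6800 eV

Using KE_max = hc/λ - φ for each metal:

Photon energy: E = hc/λ = 7.0087 eV

For metal M (φ₁ = 2.27 eV):
KE₁ = E - φ₁ = 7.0087 - 2.27 = 4.7387 eV

For alloy Z (φ₂ = 2.95 eV):
KE₂ = E - φ₂ = 7.0087 - 2.95 = 4.0587 eV

Difference:
ΔKE = KE₁ - KE₂ = 4.7387 - 4.0587 = 0.6800 eV

Note: The difference equals the difference in work functions: 2.95 - 2.27 = 0.68 eV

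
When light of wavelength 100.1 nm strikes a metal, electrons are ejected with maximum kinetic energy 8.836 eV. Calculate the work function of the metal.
3.55 eV

From Einstein's photoelectric equation: KE_max = hf - φ = hc/λ - φ

Rearranging for φ:
φ = hc/λ - KE_max

Calculate photon energy:
E_photon = hc/λ = 12.3860 eV

Therefore:
φ = 12.3860 - 8.836 = 3.55 eV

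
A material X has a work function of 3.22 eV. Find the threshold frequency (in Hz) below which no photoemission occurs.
7.7859e+14 Hz

The threshold frequency is when the photon energy equals the work function:
hf₀ = φ

Solving for f₀:
f₀ = φ/h = (3.22 eV × 1.602×10⁻¹⁹ J/eV) / (6.626×10⁻³⁴ J·s)
f₀ = 7.7859e+14 Hz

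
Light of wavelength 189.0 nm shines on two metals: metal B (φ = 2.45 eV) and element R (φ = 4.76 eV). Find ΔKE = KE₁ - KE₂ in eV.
2.3100 eV

Using KE_max = hc/λ - φ for each metal:

Photon energy: E = hc/λ = 6.5600 eV

For metal B (φ₁ = 2.45 eV):
KE₁ = E - φ₁ = 6.5600 - 2.45 = 4.1100 eV

For element R (φ₂ = 4.76 eV):
KE₂ = E - φ₂ = 6.5600 - 4.76 = 1.8000 eV

Difference:
ΔKE = KE₁ - KE₂ = 4.1100 - 1.8000 = 2.3100 eV

Note: The difference equals the difference in work functions: 4.76 - 2.45 = 2.31 eV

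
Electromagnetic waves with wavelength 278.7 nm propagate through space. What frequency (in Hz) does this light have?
1.0757e+15 Hz

Using the wave equation: c = fλ

Solving for frequency:
f = c/λ = (3×10⁸ m/s) / (278.7×10⁻⁹ m)
f = 1.0757e+15 Hz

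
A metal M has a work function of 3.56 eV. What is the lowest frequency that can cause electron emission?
8.6080e+14 Hz

The threshold frequency is when the photon energy equals the work function:
hf₀ = φ

Solving for f₀:
f₀ = φ/h = (3.56 eV × 1.602×10⁻¹⁹ J/eV) / (6.626×10⁻³⁴ J·s)
f₀ = 8.6080e+14 Hz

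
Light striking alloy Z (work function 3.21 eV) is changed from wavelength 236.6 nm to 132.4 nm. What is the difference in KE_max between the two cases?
4.1241 eV

Using Einstein's equation: KE_max = hc/λ - φ

For λ₁ = 236.6 nm:
KE₁ = hc/λ₁ - φ = 5.2402 - 3.21 = 2.0302 eV

For λ₂ = 132.4 nm:
KE₂ = hc/λ₂ - φ = 9.3644 - 3.21 = 6.1544 eV

Change in KE:
ΔKE = KE₂ - KE₁ = 6.1544 - 2.0302 = 4.1241 eV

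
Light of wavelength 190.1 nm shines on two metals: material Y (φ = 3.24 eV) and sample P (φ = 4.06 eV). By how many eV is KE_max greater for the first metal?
0.8200 eV

Using KE_max = hc/λ - φ for each metal:

Photon energy: E = hc/λ = 6.5221 eV

For material Y (φ₁ = 3.24 eV):
KE₁ = E - φ₁ = 6.5221 - 3.24 = 3.2821 eV

For sample P (φ₂ = 4.06 eV):
KE₂ = E - φ₂ = 6.5221 - 4.06 = 2.4621 eV

Difference:
ΔKE = KE₁ - KE₂ = 3.2821 - 2.4621 = 0.8200 eV

Note: The difference equals the difference in work functions: 4.06 - 3.24 = 0.82 eV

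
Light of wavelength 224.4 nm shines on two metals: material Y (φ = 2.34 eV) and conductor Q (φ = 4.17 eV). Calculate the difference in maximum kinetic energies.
1.8300 eV

Using KE_max = hc/λ - φ for each metal:

Photon energy: E = hc/λ = 5.5251 eV

For material Y (φ₁ = 2.34 eV):
KE₁ = E - φ₁ = 5.5251 - 2.34 = 3.1851 eV

For conductor Q (φ₂ = 4.17 eV):
KE₂ = E - φ₂ = 5.5251 - 4.17 = 1.3551 eV

Difference:
ΔKE = KE₁ - KE₂ = 3.1851 - 1.3551 = 1.8300 eV

Note: The difference equals the difference in work functions: 4.17 - 2.34 = 1.83 eV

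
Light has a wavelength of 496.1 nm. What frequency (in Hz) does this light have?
6.0430e+14 Hz

Using the wave equation: c = fλ

Solving for frequency:
f = c/λ = (3×10⁸ m/s) / (496.1×10⁻⁹ m)
f = 6.0430e+14 Hz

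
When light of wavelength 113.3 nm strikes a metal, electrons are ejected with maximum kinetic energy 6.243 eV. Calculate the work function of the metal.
4.70 eV

From Einstein's photoelectric equation: KE_max = hf - φ = hc/λ - φ

Rearranging for φ:
φ = hc/λ - KE_max

Calculate photon energy:
E_photon = hc/λ = 10.9430 eV

Therefore:
φ = 10.9430 - 6.243 = 4.70 eV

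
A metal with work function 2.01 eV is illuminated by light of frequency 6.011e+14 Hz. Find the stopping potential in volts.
0.4759 V

The stopping potential V_s satisfies: eV_s = KE_max

First, find KE_max using Einstein's equation:
E_photon = hf = (6.626×10⁻³⁴ J·s)(6.011e+14 Hz) = 2.4859 eV
KE_max = E_photon - φ = 2.4859 - 2.01 = 0.4759 eV

Since eV_s = KE_max:
V_s = KE_max/e = 0.4759 V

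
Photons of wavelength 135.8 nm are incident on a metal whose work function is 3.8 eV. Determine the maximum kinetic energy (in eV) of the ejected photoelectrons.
5.3299 eV

Using Einstein's photoelectric equation: KE_max = hf - φ = hc/λ - φ

First, calculate the photon energy:
E_photon = hc/λ = (6.626×10⁻³⁴ J·s)(3×10⁸ m/s) / (135.8×10⁻⁹ m)
E_photon = 9.1299 eV

Then, the maximum kinetic energy:
KE_max = E_photon - φ = 9.1299 eV - 3.8 eV = 5.3299 eV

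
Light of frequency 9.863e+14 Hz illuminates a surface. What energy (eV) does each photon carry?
4.0790 eV

Using E = hf:

E = hf = (6.626×10⁻³⁴ J·s)(9.863e+14 Hz)
E = 4.0790 eV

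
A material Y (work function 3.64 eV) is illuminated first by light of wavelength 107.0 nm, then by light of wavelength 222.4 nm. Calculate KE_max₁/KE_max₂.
4.1075

Using Einstein's equation: KE_max = hc/λ - φ

For λ₁ = 107.0 nm:
E₁ = hc/λ₁ = 11.5873 eV
KE₁ = E₁ - φ = 11.5873 - 3.64 = 7.9473 eV

For λ₂ = 222.4 nm:
E₂ = hc/λ₂ = 5.5748 eV
KE₂ = E₂ - φ = 5.5748 - 3.64 = 1.9348 eV

Ratio: KE₁/KE₂ = 7.9473/1.9348 = 4.1075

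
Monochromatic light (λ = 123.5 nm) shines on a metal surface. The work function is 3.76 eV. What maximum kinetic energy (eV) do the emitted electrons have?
6.2792 eV

Using Einstein's photoelectric equation: KE_max = hf - φ = hc/λ - φ

First, calculate the photon energy:
E_photon = hc/λ = (6.626×10⁻³⁴ J·s)(3×10⁸ m/s) / (123.5×10⁻⁹ m)
E_photon = 10.0392 eV

Then, the maximum kinetic energy:
KE_max = E_photon - φ = 10.0392 eV - 3.76 eV = 6.2792 eV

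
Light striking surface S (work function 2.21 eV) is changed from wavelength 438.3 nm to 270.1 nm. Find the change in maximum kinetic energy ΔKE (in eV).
1.7616 eV

Using Einstein's equation: KE_max = hc/λ - φ

For λ₁ = 438.3 nm:
KE₁ = hc/λ₁ - φ = 2.8288 - 2.21 = 0.6188 eV

For λ₂ = 270.1 nm:
KE₂ = hc/λ₂ - φ = 4.5903 - 2.21 = 2.3803 eV

Change in KE:
ΔKE = KE₂ - KE₁ = 2.3803 - 0.6188 = 1.7616 eV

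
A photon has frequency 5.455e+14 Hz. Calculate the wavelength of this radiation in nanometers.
549.57 nm

Using the wave equation: c = fλ

Solving for wavelength:
λ = c/f = (3×10⁸ m/s) / (5.455e+14 Hz)
λ = 549.57 nm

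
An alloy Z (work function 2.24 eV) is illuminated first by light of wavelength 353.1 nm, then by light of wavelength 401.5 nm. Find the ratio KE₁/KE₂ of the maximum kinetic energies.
1.4991

Using Einstein's equation: KE_max = hc/λ - φ

For λ₁ = 353.1 nm:
E₁ = hc/λ₁ = 3.5113 eV
KE₁ = E₁ - φ = 3.5113 - 2.24 = 1.2713 eV

For λ₂ = 401.5 nm:
E₂ = hc/λ₂ = 3.0880 eV
KE₂ = E₂ - φ = 3.0880 - 2.24 = 0.8480 eV

Ratio: KE₁/KE₂ = 1.2713/0.8480 = 1.4991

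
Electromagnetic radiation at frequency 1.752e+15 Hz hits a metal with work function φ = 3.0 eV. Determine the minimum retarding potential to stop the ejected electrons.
4.2457 V

The stopping potential V_s satisfies: eV_s = KE_max

First, find KE_max using Einstein's equation:
E_photon = hf = (6.626×10⁻³⁴ J·s)(1.752e+15 Hz) = 7.2457 eV
KE_max = E_photon - φ = 7.2457 - 3.0 = 4.2457 eV

Since eV_s = KE_max:
V_s = KE_max/e = 4.2457 V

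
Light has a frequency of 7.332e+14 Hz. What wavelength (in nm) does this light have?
408.88 nm

Using the wave equation: c = fλ

Solving for wavelength:
λ = c/f = (3×10⁸ m/s) / (7.332e+14 Hz)
λ = 408.88 nm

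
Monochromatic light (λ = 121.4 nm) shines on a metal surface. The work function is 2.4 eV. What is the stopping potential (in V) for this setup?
7.8129 V

The stopping potential V_s satisfies: eV_s = KE_max

First, find KE_max using Einstein's equation:
E_photon = hc/λ = 10.2129 eV
KE_max = E_photon - φ = 10.2129 - 2.4 = 7.8129 eV

Since eV_s = KE_max:
V_s = KE_max/e = 7.8129 V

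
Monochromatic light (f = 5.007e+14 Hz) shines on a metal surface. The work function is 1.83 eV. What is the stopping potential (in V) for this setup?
0.2407 V

The stopping potential V_s satisfies: eV_s = KE_max

First, find KE_max using Einstein's equation:
E_photon = hf = (6.626×10⁻³⁴ J·s)(5.007e+14 Hz) = 2.0707 eV
KE_max = E_photon - φ = 2.0707 - 1.83 = 0.2407 eV

Since eV_s = KE_max:
V_s = KE_max/e = 0.2407 V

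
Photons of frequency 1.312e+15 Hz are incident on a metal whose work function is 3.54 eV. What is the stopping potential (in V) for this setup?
1.8860 V

The stopping potential V_s satisfies: eV_s = KE_max

First, find KE_max using Einstein's equation:
E_photon = hf = (6.626×10⁻³⁴ J·s)(1.312e+15 Hz) = 5.4260 eV
KE_max = E_photon - φ = 5.4260 - 3.54 = 1.8860 eV

Since eV_s = KE_max:
V_s = KE_max/e = 1.8860 V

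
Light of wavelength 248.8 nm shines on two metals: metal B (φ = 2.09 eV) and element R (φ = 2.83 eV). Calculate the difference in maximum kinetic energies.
0.7400 eV

Using KE_max = hc/λ - φ for each metal:

Photon energy: E = hc/λ = 4.9833 eV

For metal B (φ₁ = 2.09 eV):
KE₁ = E - φ₁ = 4.9833 - 2.09 = 2.8933 eV

For element R (φ₂ = 2.83 eV):
KE₂ = E - φ₂ = 4.9833 - 2.83 = 2.1533 eV

Difference:
ΔKE = KE₁ - KE₂ = 2.8933 - 2.1533 = 0.7400 eV

Note: The difference equals the difference in work functions: 2.83 - 2.09 = 0.74 eV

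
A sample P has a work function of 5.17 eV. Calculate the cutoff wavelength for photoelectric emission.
239.81 nm

The threshold wavelength is when the photon energy equals the work function:
hc/λ₀ = φ

Solving for λ₀:
λ₀ = hc/φ = (6.626×10⁻³⁴ J·s)(3×10⁸ m/s) / (5.17 eV × 1.602×10⁻¹⁹ J/eV)
λ₀ = 239.81 nm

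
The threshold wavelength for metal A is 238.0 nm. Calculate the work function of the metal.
5.21 eV

At the threshold wavelength, photon energy equals work function:
φ = hc/λ₀

Calculating:
φ = (6.626×10⁻³⁴ J·s)(3×10⁸ m/s) / (238.0×10⁻⁹ m)
φ = 5.21 eV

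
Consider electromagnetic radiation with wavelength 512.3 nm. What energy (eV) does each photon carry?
2.4201 eV

Using E = hf = hc/λ:

E = hc/λ = (6.626×10⁻³⁴ J·s)(3×10⁸ m/s) / (512.3×10⁻⁹ m)
E = 2.4201 eV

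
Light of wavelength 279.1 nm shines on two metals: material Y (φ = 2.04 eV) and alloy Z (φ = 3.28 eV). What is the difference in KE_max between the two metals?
1.2400 eV

Using KE_max = hc/λ - φ for each metal:

Photon energy: E = hc/λ = 4.4423 eV

For material Y (φ₁ = 2.04 eV):
KE₁ = E - φ₁ = 4.4423 - 2.04 = 2.4023 eV

For alloy Z (φ₂ = 3.28 eV):
KE₂ = E - φ₂ = 4.4423 - 3.28 = 1.1623 eV

Difference:
ΔKE = KE₁ - KE₂ = 2.4023 - 1.1623 = 1.2400 eV

Note: The difference equals the difference in work functions: 3.28 - 2.04 = 1.24 eV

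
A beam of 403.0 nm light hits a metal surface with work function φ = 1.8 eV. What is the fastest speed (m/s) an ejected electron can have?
6.7010e+05 m/s

First, find the maximum kinetic energy:
E_photon = hc/λ = 3.0765 eV
KE_max = E_photon - φ = 3.0765 - 1.8 = 1.2765 eV

Convert to Joules: KE_max = 1.2765 × 1.602×10⁻¹⁹ J = 2.0452e-19 J

Then use KE = ½mv² to find velocity:
v = √(2·KE/m) = √(2 × 2.0452e-19 J / 9.109e-31 kg)
v = 6.7010e+05 m/s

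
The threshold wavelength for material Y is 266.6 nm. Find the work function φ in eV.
4.65 eV

At the threshold wavelength, photon energy equals work function:
φ = hc/λ₀

Calculating:
φ = (6.626×10⁻³⁴ J·s)(3×10⁸ m/s) / (266.6×10⁻⁹ m)
φ = 4.65 eV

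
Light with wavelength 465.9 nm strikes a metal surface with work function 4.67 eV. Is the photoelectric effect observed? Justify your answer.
No

For photoemission, the photon energy must exceed the work function.

Photon energy: E = hc/λ = 2.6612 eV
Work function: φ = 4.67 eV

Since E_photon (2.6612 eV) < φ (4.67 eV), photoemission will NOT occur.
The threshold wavelength is λ₀ = hc/φ = 265.5 nm.
Since 465.9 nm > 265.5 nm, the photons lack sufficient energy.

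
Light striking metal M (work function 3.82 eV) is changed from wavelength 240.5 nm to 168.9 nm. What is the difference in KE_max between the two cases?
2.1854 eV

Using Einstein's equation: KE_max = hc/λ - φ

For λ₁ = 240.5 nm:
KE₁ = hc/λ₁ - φ = 5.1553 - 3.82 = 1.3353 eV

For λ₂ = 168.9 nm:
KE₂ = hc/λ₂ - φ = 7.3407 - 3.82 = 3.5207 eV

Change in KE:
ΔKE = KE₂ - KE₁ = 3.5207 - 1.3353 = 2.1854 eV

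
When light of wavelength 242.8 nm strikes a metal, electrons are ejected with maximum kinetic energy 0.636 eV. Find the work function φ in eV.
4.47 eV

From Einstein's photoelectric equation: KE_max = hf - φ = hc/λ - φ

Rearranging for φ:
φ = hc/λ - KE_max

Calculate photon energy:
E_photon = hc/λ = 5.1064 eV

Therefore:
φ = 5.1064 - 0.636 = 4.47 eV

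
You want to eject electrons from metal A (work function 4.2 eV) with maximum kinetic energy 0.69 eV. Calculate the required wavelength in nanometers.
253.55 nm

From Einstein's equation: KE_max = hc/λ - φ

Rearranging for λ:
hc/λ = KE_max + φ
λ = hc/(KE_max + φ)

Required photon energy:
E_photon = KE_max + φ = 0.69 + 4.2 = 4.89 eV

Required wavelength:
λ = hc/E_photon = (6.626×10⁻³⁴)(3×10⁸) / (4.89 × 1.602×10⁻¹⁹)
λ = 253.55 nm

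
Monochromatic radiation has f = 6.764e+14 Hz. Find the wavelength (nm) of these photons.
443.22 nm

Using the wave equation: c = fλ

Solving for wavelength:
λ = c/f = (3×10⁸ m/s) / (6.764e+14 Hz)
λ = 443.22 nm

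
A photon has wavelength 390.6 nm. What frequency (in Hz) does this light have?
7.6752e+14 Hz

Using the wave equation: c = fλ

Solving for frequency:
f = c/λ = (3×10⁸ m/s) / (390.6×10⁻⁹ m)
f = 7.6752e+14 Hz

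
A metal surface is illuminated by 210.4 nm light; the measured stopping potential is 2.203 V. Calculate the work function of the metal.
3.69 eV

The stopping potential gives the maximum kinetic energy: KE_max = eV_s = 2.203 eV

From Einstein's photoelectric equation: KE_max = hc/λ - φ
Rearranging: φ = hc/λ - KE_max

Calculate photon energy:
E_photon = hc/λ = (6.626×10⁻³⁴ J·s)(3×10⁸ m/s) / (210.4×10⁻⁹ m) = 5.8928 eV

Therefore:
φ = 5.8928 - 2.203 = 3.69 eV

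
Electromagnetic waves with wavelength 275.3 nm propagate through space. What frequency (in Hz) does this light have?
1.0890e+15 Hz

Using the wave equation: c = fλ

Solving for frequency:
f = c/λ = (3×10⁸ m/s) / (275.3×10⁻⁹ m)
f = 1.0890e+15 Hz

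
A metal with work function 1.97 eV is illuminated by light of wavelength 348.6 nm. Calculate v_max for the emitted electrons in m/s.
7.4707e+05 m/s

First, find the maximum kinetic energy:
E_photon = hc/λ = 3.5566 eV
KE_max = E_photon - φ = 3.5566 - 1.97 = 1.5866 eV

Convert to Joules: KE_max = 1.5866 × 1.602×10⁻¹⁹ J = 2.5421e-19 J

Then use KE = ½mv² to find velocity:
v = √(2·KE/m) = √(2 × 2.5421e-19 J / 9.109e-31 kg)
v = 7.4707e+05 m/s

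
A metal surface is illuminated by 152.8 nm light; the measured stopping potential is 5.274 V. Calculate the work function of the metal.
2.84 eV

The stopping potential gives the maximum kinetic energy: KE_max = eV_s = 5.274 eV

From Einstein's photoelectric equation: KE_max = hc/λ - φ
Rearranging: φ = hc/λ - KE_max

Calculate photon energy:
E_photon = hc/λ = (6.626×10⁻³⁴ J·s)(3×10⁸ m/s) / (152.8×10⁻⁹ m) = 8.1141 eV

Therefore:
φ = 8.1141 - 5.274 = 2.84 eV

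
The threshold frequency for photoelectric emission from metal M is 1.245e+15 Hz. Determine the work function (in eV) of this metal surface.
5.15 eV

At the threshold frequency, photon energy equals work function:
φ = hf₀

Calculating:
φ = (6.626×10⁻³⁴ J·s)(1.245e+15 Hz)
φ = 5.15 eV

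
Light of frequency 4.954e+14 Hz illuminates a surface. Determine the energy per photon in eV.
2.0488 eV

Using E = hf:

E = hf = (6.626×10⁻³⁴ J·s)(4.954e+14 Hz)
E = 2.0488 eV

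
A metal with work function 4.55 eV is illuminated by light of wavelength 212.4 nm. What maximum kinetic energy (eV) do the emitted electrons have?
1.2873 eV

Using Einstein's photoelectric equation: KE_max = hf - φ = hc/λ - φ

First, calculate the photon energy:
E_photon = hc/λ = (6.626×10⁻³⁴ J·s)(3×10⁸ m/s) / (212.4×10⁻⁹ m)
E_photon = 5.8373 eV

Then, the maximum kinetic energy:
KE_max = E_photon - φ = 5.8373 eV - 4.55 eV = 1.2873 eV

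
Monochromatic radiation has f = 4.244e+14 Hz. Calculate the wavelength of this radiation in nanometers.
706.39 nm

Using the wave equation: c = fλ

Solving for wavelength:
λ = c/f = (3×10⁸ m/s) / (4.244e+14 Hz)
λ = 706.39 nm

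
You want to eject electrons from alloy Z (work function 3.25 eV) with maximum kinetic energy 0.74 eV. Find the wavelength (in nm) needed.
310.74 nm

From Einstein's equation: KE_max = hc/λ - φ

Rearranging for λ:
hc/λ = KE_max + φ
λ = hc/(KE_max + φ)

Required photon energy:
E_photon = KE_max + φ = 0.74 + 3.25 = 3.99 eV

Required wavelength:
λ = hc/E_photon = (6.626×10⁻³⁴)(3×10⁸) / (3.99 × 1.602×10⁻¹⁹)
λ = 310.74 nm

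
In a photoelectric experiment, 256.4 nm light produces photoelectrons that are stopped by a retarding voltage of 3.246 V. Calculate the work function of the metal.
1.59 eV

The stopping potential gives the maximum kinetic energy: KE_max = eV_s = 3.246 eV

From Einstein's photoelectric equation: KE_max = hc/λ - φ
Rearranging: φ = hc/λ - KE_max

Calculate photon energy:
E_photon = hc/λ = (6.626×10⁻³⁴ J·s)(3×10⁸ m/s) / (256.4×10⁻⁹ m) = 4.8356 eV

Therefore:
φ = 4.8356 - 3.246 = 1.59 eV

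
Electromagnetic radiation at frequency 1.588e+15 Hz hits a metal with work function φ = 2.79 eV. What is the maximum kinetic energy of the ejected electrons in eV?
3.7774 eV

Using Einstein's photoelectric equation: KE_max = hf - φ

First, calculate the photon energy:
E_photon = hf = (6.626×10⁻³⁴ J·s)(1.588e+15 Hz)
E_photon = 6.5674 eV

Then, the maximum kinetic energy:
KE_max = E_photon - φ = 6.5674 eV - 2.79 eV = 3.7774 eV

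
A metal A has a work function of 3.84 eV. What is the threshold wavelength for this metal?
322.88 nm

The threshold wavelength is when the photon energy equals the work function:
hc/λ₀ = φ

Solving for λ₀:
λ₀ = hc/φ = (6.626×10⁻³⁴ J·s)(3×10⁸ m/s) / (3.84 eV × 1.602×10⁻¹⁹ J/eV)
λ₀ = 322.88 nm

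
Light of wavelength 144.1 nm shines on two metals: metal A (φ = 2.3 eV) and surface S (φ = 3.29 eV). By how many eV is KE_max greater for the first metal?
0.9900 eV

Using KE_max = hc/λ - φ for each metal:

Photon energy: E = hc/λ = 8.6040 eV

For metal A (φ₁ = 2.3 eV):
KE₁ = E - φ₁ = 8.6040 - 2.3 = 6.3040 eV

For surface S (φ₂ = 3.29 eV):
KE₂ = E - φ₂ = 8.6040 - 3.29 = 5.3140 eV

Difference:
ΔKE = KE₁ - KE₂ = 6.3040 - 5.3140 = 0.9900 eV

Note: The difference equals the difference in work functions: 3.29 - 2.3 = 0.99 eV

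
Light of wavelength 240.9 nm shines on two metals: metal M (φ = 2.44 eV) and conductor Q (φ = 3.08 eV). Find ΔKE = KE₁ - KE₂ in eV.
0.6400 eV

Using KE_max = hc/λ - φ for each metal:

Photon energy: E = hc/λ = 5.1467 eV

For metal M (φ₁ = 2.44 eV):
KE₁ = E - φ₁ = 5.1467 - 2.44 = 2.7067 eV

For conductor Q (φ₂ = 3.08 eV):
KE₂ = E - φ₂ = 5.1467 - 3.08 = 2.0667 eV

Difference:
ΔKE = KE₁ - KE₂ = 2.7067 - 2.0667 = 0.6400 eV

Note: The difference equals the difference in work functions: 3.08 - 2.44 = 0.64 eV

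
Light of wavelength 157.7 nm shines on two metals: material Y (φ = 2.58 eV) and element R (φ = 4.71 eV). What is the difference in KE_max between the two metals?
2.1300 eV

Using KE_max = hc/λ - φ for each metal:

Photon energy: E = hc/λ = 7.8620 eV

For material Y (φ₁ = 2.58 eV):
KE₁ = E - φ₁ = 7.8620 - 2.58 = 5.2820 eV

For element R (φ₂ = 4.71 eV):
KE₂ = E - φ₂ = 7.8620 - 4.71 = 3.1520 eV

Difference:
ΔKE = KE₁ - KE₂ = 5.2820 - 3.1520 = 2.1300 eV

Note: The difference equals the difference in work functions: 4.71 - 2.58 = 2.13 eV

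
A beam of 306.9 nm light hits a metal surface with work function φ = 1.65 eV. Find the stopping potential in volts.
2.3899 V

The stopping potential V_s satisfies: eV_s = KE_max

First, find KE_max using Einstein's equation:
E_photon = hc/λ = 4.0399 eV
KE_max = E_photon - φ = 4.0399 - 1.65 = 2.3899 eV

Since eV_s = KE_max:
V_s = KE_max/e = 2.3899 V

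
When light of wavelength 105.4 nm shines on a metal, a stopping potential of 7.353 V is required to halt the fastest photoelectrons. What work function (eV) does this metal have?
4.41 eV

The stopping potential gives the maximum kinetic energy: KE_max = eV_s = 7.353 eV

From Einstein's photoelectric equation: KE_max = hc/λ - φ
Rearranging: φ = hc/λ - KE_max

Calculate photon energy:
E_photon = hc/λ = (6.626×10⁻³⁴ J·s)(3×10⁸ m/s) / (105.4×10⁻⁹ m) = 11.7632 eV

Therefore:
φ = 11.7632 - 7.353 = 4.41 eV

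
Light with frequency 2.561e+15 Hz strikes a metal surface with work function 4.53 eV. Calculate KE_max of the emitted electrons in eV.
6.0614 eV

Using Einstein's photoelectric equation: KE_max = hf - φ

First, calculate the photon energy:
E_photon = hf = (6.626×10⁻³⁴ J·s)(2.561e+15 Hz)
E_photon = 10.5914 eV

Then, the maximum kinetic energy:
KE_max = E_photon - φ = 10.5914 eV - 4.53 eV = 6.0614 eV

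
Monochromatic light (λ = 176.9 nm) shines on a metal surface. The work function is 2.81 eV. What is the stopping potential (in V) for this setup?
4.1987 V

The stopping potential V_s satisfies: eV_s = KE_max

First, find KE_max using Einstein's equation:
E_photon = hc/λ = 7.0087 eV
KE_max = E_photon - φ = 7.0087 - 2.81 = 4.1987 eV

Since eV_s = KE_max:
V_s = KE_max/e = 4.1987 V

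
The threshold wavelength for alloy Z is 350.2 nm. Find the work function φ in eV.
3.54 eV

At the threshold wavelength, photon energy equals work function:
φ = hc/λ₀

Calculating:
φ = (6.626×10⁻³⁴ J·s)(3×10⁸ m/s) / (350.2×10⁻⁹ m)
φ = 3.54 eV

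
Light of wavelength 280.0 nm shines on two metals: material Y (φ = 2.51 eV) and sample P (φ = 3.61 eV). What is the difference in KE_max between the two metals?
1.1000 eV

Using KE_max = hc/λ - φ for each metal:

Photon energy: E = hc/λ = 4.4280 eV

For material Y (φ₁ = 2.51 eV):
KE₁ = E - φ₁ = 4.4280 - 2.51 = 1.9180 eV

For sample P (φ₂ = 3.61 eV):
KE₂ = E - φ₂ = 4.4280 - 3.61 = 0.8180 eV

Difference:
ΔKE = KE₁ - KE₂ = 1.9180 - 0.8180 = 1.1000 eV

Note: The difference equals the difference in work functions: 3.61 - 2.51 = 1.10 eV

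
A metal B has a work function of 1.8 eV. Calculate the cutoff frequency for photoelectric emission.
4.3524e+14 Hz

The threshold frequency is when the photon energy equals the work function:
hf₀ = φ

Solving for f₀:
f₀ = φ/h = (1.8 eV × 1.602×10⁻¹⁹ J/eV) / (6.626×10⁻³⁴ J·s)
f₀ = 4.3524e+14 Hz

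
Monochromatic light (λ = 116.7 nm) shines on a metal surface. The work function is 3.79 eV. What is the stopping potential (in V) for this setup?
6.8342 V

The stopping potential V_s satisfies: eV_s = KE_max

First, find KE_max using Einstein's equation:
E_photon = hc/λ = 10.6242 eV
KE_max = E_photon - φ = 10.6242 - 3.79 = 6.8342 eV

Since eV_s = KE_max:
V_s = KE_max/e = 6.8342 V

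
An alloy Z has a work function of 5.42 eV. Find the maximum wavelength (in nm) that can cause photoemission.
228.75 nm

The threshold wavelength is when the photon energy equals the work function:
hc/λ₀ = φ

Solving for λ₀:
λ₀ = hc/φ = (6.626×10⁻³⁴ J·s)(3×10⁸ m/s) / (5.42 eV × 1.602×10⁻¹⁹ J/eV)
λ₀ = 228.75 nm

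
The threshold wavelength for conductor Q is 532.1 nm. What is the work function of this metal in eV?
2.33 eV

At the threshold wavelength, photon energy equals work function:
φ = hc/λ₀

Calculating:
φ = (6.626×10⁻³⁴ J·s)(3×10⁸ m/s) / (532.1×10⁻⁹ m)
φ = 2.33 eV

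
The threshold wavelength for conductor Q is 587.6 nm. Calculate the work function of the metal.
2.11 eV

At the threshold wavelength, photon energy equals work function:
φ = hc/λ₀

Calculating:
φ = (6.626×10⁻³⁴ J·s)(3×10⁸ m/s) / (587.6×10⁻⁹ m)
φ = 2.11 eV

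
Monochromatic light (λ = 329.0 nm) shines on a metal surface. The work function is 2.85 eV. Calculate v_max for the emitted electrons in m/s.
5.6842e+05 m/s

First, find the maximum kinetic energy:
E_photon = hc/λ = 3.7685 eV
KE_max = E_photon - φ = 3.7685 - 2.85 = 0.9185 eV

Convert to Joules: KE_max = 0.9185 × 1.602×10⁻¹⁹ J = 1.4716e-19 J

Then use KE = ½mv² to find velocity:
v = √(2·KE/m) = √(2 × 1.4716e-19 J / 9.109e-31 kg)
v = 5.6842e+05 m/s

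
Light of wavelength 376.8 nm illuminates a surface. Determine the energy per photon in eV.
3.2905 eV

Using E = hf = hc/λ:

E = hc/λ = (6.626×10⁻³⁴ J·s)(3×10⁸ m/s) / (376.8×10⁻⁹ m)
E = 3.2905 eV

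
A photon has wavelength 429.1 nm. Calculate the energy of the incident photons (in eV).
2.8894 eV

Using E = hf = hc/λ:

E = hc/λ = (6.626×10⁻³⁴ J·s)(3×10⁸ m/s) / (429.1×10⁻⁹ m)
E = 2.8894 eV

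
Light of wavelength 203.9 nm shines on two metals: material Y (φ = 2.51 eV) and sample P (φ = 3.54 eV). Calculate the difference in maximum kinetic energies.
1.0300 eV

Using KE_max = hc/λ - φ for each metal:

Photon energy: E = hc/λ = 6.0806 eV

For material Y (φ₁ = 2.51 eV):
KE₁ = E - φ₁ = 6.0806 - 2.51 = 3.5706 eV

For sample P (φ₂ = 3.54 eV):
KE₂ = E - φ₂ = 6.0806 - 3.54 = 2.5406 eV

Difference:
ΔKE = KE₁ - KE₂ = 3.5706 - 2.5406 = 1.0300 eV

Note: The difference equals the difference in work functions: 3.54 - 2.51 = 1.03 eV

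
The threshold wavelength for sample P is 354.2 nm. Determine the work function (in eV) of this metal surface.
3.50 eV

At the threshold wavelength, photon energy equals work function:
φ = hc/λ₀

Calculating:
φ = (6.626×10⁻³⁴ J·s)(3×10⁸ m/s) / (354.2×10⁻⁹ m)
φ = 3.50 eV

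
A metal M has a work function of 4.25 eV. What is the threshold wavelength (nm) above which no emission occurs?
291.73 nm

The threshold wavelength is when the photon energy equals the work function:
hc/λ₀ = φ

Solving for λ₀:
λ₀ = hc/φ = (6.626×10⁻³⁴ J·s)(3×10⁸ m/s) / (4.25 eV × 1.602×10⁻¹⁹ J/eV)
λ₀ = 291.73 nm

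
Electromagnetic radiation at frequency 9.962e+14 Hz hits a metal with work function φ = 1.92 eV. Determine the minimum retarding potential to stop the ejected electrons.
2.2000 V

The stopping potential V_s satisfies: eV_s = KE_max

First, find KE_max using Einstein's equation:
E_photon = hf = (6.626×10⁻³⁴ J·s)(9.962e+14 Hz) = 4.1200 eV
KE_max = E_photon - φ = 4.1200 - 1.92 = 2.2000 eV

Since eV_s = KE_max:
V_s = KE_max/e = 2.2000 V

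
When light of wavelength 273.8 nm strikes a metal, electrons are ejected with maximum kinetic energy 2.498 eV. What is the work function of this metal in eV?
2.03 eV

From Einstein's photoelectric equation: KE_max = hf - φ = hc/λ - φ

Rearranging for φ:
φ = hc/λ - KE_max

Calculate photon energy:
E_photon = hc/λ = 4.5283 eV

Therefore:
φ = 4.5283 - 2.498 = 2.03 eV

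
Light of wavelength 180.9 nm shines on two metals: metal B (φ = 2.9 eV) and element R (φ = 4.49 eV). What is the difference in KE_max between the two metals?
1.5900 eV

Using KE_max = hc/λ - φ for each metal:

Photon energy: E = hc/λ = 6.8537 eV

For metal B (φ₁ = 2.9 eV):
KE₁ = E - φ₁ = 6.8537 - 2.9 = 3.9537 eV

For element R (φ₂ = 4.49 eV):
KE₂ = E - φ₂ = 6.8537 - 4.49 = 2.3637 eV

Difference:
ΔKE = KE₁ - KE₂ = 3.9537 - 2.3637 = 1.5900 eV

Note: The difference equals the difference in work functions: 4.49 - 2.9 = 1.59 eV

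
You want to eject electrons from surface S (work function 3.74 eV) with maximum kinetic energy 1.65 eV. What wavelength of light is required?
230.03 nm

From Einstein's equation: KE_max = hc/λ - φ

Rearranging for λ:
hc/λ = KE_max + φ
λ = hc/(KE_max + φ)

Required photon energy:
E_photon = KE_max + φ = 1.65 + 3.74 = 5.39 eV

Required wavelength:
λ = hc/E_photon = (6.626×10⁻³⁴)(3×10⁸) / (5.39 × 1.602×10⁻¹⁹)
λ = 230.03 nm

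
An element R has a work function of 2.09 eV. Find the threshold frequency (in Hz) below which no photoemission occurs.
5.0536e+14 Hz

The threshold frequency is when the photon energy equals the work function:
hf₀ = φ

Solving for f₀:
f₀ = φ/h = (2.09 eV × 1.602×10⁻¹⁹ J/eV) / (6.626×10⁻³⁴ J·s)
f₀ = 5.0536e+14 Hz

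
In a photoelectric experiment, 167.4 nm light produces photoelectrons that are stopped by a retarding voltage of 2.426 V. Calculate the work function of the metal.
4.98 eV

The stopping potential gives the maximum kinetic energy: KE_max = eV_s = 2.426 eV

From Einstein's photoelectric equation: KE_max = hc/λ - φ
Rearranging: φ = hc/λ - KE_max

Calculate photon energy:
E_photon = hc/λ = (6.626×10⁻³⁴ J·s)(3×10⁸ m/s) / (167.4×10⁻⁹ m) = 7.4065 eV

Therefore:
φ = 7.4065 - 2.426 = 4.98 eV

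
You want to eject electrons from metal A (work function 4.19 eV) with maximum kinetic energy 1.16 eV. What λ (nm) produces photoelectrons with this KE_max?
231.75 nm

From Einstein's equation: KE_max = hc/λ - φ

Rearranging for λ:
hc/λ = KE_max + φ
λ = hc/(KE_max + φ)

Required photon energy:
E_photon = KE_max + φ = 1.16 + 4.19 = 5.35 eV

Required wavelength:
λ = hc/E_photon = (6.626×10⁻³⁴)(3×10⁸) / (5.35 × 1.602×10⁻¹⁹)
λ = 231.75 nm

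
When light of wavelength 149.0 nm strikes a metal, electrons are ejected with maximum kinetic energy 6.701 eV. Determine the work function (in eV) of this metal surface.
1.62 eV

From Einstein's photoelectric equation: KE_max = hf - φ = hc/λ - φ

Rearranging for φ:
φ = hc/λ - KE_max

Calculate photon energy:
E_photon = hc/λ = 8.3211 eV

Therefore:
φ = 8.3211 - 6.701 = 1.62 eV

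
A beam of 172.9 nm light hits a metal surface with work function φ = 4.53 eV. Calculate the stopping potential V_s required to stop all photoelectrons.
2.6409 V

The stopping potential V_s satisfies: eV_s = KE_max

First, find KE_max using Einstein's equation:
E_photon = hc/λ = 7.1709 eV
KE_max = E_photon - φ = 7.1709 - 4.53 = 2.6409 eV

Since eV_s = KE_max:
V_s = KE_max/e = 2.6409 V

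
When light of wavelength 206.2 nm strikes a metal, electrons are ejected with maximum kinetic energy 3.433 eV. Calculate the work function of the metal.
2.58 eV

From Einstein's photoelectric equation: KE_max = hf - φ = hc/λ - φ

Rearranging for φ:
φ = hc/λ - KE_max

Calculate photon energy:
E_photon = hc/λ = 6.0128 eV

Therefore:
φ = 6.0128 - 3.433 = 2.58 eV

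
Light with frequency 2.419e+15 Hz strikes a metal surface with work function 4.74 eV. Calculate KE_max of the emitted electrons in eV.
5.2642 eV

Using Einstein's photoelectric equation: KE_max = hf - φ

First, calculate the photon energy:
E_photon = hf = (6.626×10⁻³⁴ J·s)(2.419e+15 Hz)
E_photon = 10.0042 eV

Then, the maximum kinetic energy:
KE_max = E_photon - φ = 10.0042 eV - 4.74 eV = 5.2642 eV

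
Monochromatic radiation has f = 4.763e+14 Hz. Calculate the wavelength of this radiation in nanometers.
629.42 nm

Using the wave equation: c = fλ

Solving for wavelength:
λ = c/f = (3×10⁸ m/s) / (4.763e+14 Hz)
λ = 629.42 nm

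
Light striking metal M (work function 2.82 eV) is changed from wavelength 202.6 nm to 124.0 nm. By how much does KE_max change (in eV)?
3.8791 eV

Using Einstein's equation: KE_max = hc/λ - φ

For λ₁ = 202.6 nm:
KE₁ = hc/λ₁ - φ = 6.1197 - 2.82 = 3.2997 eV

For λ₂ = 124.0 nm:
KE₂ = hc/λ₂ - φ = 9.9987 - 2.82 = 7.1787 eV

Change in KE:
ΔKE = KE₂ - KE₁ = 7.1787 - 3.2997 = 3.8791 eV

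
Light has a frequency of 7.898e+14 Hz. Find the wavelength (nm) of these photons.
379.58 nm

Using the wave equation: c = fλ

Solving for wavelength:
λ = c/f = (3×10⁸ m/s) / (7.898e+14 Hz)
λ = 379.58 nm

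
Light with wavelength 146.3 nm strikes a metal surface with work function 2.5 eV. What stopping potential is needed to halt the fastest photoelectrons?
5.9747 V

The stopping potential V_s satisfies: eV_s = KE_max

First, find KE_max using Einstein's equation:
E_photon = hc/λ = 8.4747 eV
KE_max = E_photon - φ = 8.4747 - 2.5 = 5.9747 eV

Since eV_s = KE_max:
V_s = KE_max/e = 5.9747 V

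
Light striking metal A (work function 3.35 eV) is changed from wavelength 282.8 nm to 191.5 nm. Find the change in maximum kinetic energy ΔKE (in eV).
2.0902 eV

Using Einstein's equation: KE_max = hc/λ - φ

For λ₁ = 282.8 nm:
KE₁ = hc/λ₁ - φ = 4.3842 - 3.35 = 1.0342 eV

For λ₂ = 191.5 nm:
KE₂ = hc/λ₂ - φ = 6.4744 - 3.35 = 3.1244 eV

Change in KE:
ΔKE = KE₂ - KE₁ = 3.1244 - 1.0342 = 2.0902 eV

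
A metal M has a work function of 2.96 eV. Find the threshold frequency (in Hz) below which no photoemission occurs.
7.1572e+14 Hz

The threshold frequency is when the photon energy equals the work function:
hf₀ = φ

Solving for f₀:
f₀ = φ/h = (2.96 eV × 1.602×10⁻¹⁹ J/eV) / (6.626×10⁻³⁴ J·s)
f₀ = 7.1572e+14 Hz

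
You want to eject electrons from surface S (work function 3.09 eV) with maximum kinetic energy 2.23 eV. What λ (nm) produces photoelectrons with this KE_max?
233.05 nm

From Einstein's equation: KE_max = hc/λ - φ

Rearranging for λ:
hc/λ = KE_max + φ
λ = hc/(KE_max + φ)

Required photon energy:
E_photon = KE_max + φ = 2.23 + 3.09 = 5.32 eV

Required wavelength:
λ = hc/E_photon = (6.626×10⁻³⁴)(3×10⁸) / (5.32 × 1.602×10⁻¹⁹)
λ = 233.05 nm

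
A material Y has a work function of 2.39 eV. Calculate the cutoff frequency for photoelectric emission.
5.7790e+14 Hz

The threshold frequency is when the photon energy equals the work function:
hf₀ = φ

Solving for f₀:
f₀ = φ/h = (2.39 eV × 1.602×10⁻¹⁹ J/eV) / (6.626×10⁻³⁴ J·s)
f₀ = 5.7790e+14 Hz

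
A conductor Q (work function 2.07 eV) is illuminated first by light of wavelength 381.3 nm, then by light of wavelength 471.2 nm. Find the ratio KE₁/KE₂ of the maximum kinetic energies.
2.1054

Using Einstein's equation: KE_max = hc/λ - φ

For λ₁ = 381.3 nm:
E₁ = hc/λ₁ = 3.2516 eV
KE₁ = E₁ - φ = 3.2516 - 2.07 = 1.1816 eV

For λ₂ = 471.2 nm:
E₂ = hc/λ₂ = 2.6312 eV
KE₂ = E₂ - φ = 2.6312 - 2.07 = 0.5612 eV

Ratio: KE₁/KE₂ = 1.1816/0.5612 = 2.1054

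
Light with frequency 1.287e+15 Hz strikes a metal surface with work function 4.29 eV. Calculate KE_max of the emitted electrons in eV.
1.0326 eV

Using Einstein's photoelectric equation: KE_max = hf - φ

First, calculate the photon energy:
E_photon = hf = (6.626×10⁻³⁴ J·s)(1.287e+15 Hz)
E_photon = 5.3226 eV

Then, the maximum kinetic energy:
KE_max = E_photon - φ = 5.3226 eV - 4.29 eV = 1.0326 eV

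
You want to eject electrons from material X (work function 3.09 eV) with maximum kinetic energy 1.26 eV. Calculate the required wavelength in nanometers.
285.02 nm

From Einstein's equation: KE_max = hc/λ - φ

Rearranging for λ:
hc/λ = KE_max + φ
λ = hc/(KE_max + φ)

Required photon energy:
E_photon = KE_max + φ = 1.26 + 3.09 = 4.35 eV

Required wavelength:
λ = hc/E_photon = (6.626×10⁻³⁴)(3×10⁸) / (4.35 × 1.602×10⁻¹⁹)
λ = 285.02 nm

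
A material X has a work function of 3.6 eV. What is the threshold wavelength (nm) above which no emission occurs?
344.40 nm

The threshold wavelength is when the photon energy equals the work function:
hc/λ₀ = φ

Solving for λ₀:
λ₀ = hc/φ = (6.626×10⁻³⁴ J·s)(3×10⁸ m/s) / (3.6 eV × 1.602×10⁻¹⁹ J/eV)
λ₀ = 344.40 nm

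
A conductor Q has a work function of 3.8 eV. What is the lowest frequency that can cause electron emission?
9.1884e+14 Hz

The threshold frequency is when the photon energy equals the work function:
hf₀ = φ

Solving for f₀:
f₀ = φ/h = (3.8 eV × 1.602×10⁻¹⁹ J/eV) / (6.626×10⁻³⁴ J·s)
f₀ = 9.1884e+14 Hz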